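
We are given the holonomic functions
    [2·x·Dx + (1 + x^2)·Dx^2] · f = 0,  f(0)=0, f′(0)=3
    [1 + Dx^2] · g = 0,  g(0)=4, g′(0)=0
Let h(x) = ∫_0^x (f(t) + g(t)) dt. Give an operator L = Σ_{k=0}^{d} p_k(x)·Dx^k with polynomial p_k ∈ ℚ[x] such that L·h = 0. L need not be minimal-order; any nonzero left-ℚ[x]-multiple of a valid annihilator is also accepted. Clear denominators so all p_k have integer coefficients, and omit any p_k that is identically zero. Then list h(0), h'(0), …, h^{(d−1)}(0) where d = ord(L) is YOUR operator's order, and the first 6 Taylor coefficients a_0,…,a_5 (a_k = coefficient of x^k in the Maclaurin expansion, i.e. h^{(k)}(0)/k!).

f: a_k = 0, 3, 0, -1, 0, 3/5, …
g: a_k = 4, 0, -2, 0, 1/6, 0, …
f+g: L₀ = lclm(L_f,L_g), ord ≤ 2+2.
Integrate: L := L₀·Dx.
L = (-22·x + 28·x^3 + 2·x^5)·Dx^2 + (-1 + 7·x^2 + 9·x^4 + x^6)·Dx^3 + (-22·x + 28·x^3 + 2·x^5)·Dx^4 + (-1 + 7·x^2 + 9·x^4 + x^6)·Dx^5  (order 5).
h: a_k = 0, 4, 3/2, -2/3, -1/4, 1/30, …
ICs: h(0) = 0, h′(0) = 4, h′′(0) = 3, h′′′(0) = -4, h′′′′(0) = -6.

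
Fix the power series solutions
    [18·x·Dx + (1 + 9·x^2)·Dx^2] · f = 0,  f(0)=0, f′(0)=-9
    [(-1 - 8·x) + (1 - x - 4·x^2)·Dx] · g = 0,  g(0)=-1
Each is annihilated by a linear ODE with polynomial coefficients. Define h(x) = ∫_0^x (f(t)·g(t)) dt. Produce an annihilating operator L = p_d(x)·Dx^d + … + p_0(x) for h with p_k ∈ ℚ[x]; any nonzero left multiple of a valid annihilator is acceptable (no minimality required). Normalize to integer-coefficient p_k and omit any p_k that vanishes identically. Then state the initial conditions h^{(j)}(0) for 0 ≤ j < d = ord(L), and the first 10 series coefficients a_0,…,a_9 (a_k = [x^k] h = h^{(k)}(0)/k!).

f: a_k = 0, -9, 0, 27, 0, -729/5, 0, 6561/7, 0, -6561, …
g: a_k = -1, -1, -5, -9, -29, -65, -181, -441, -1165, -2929, …
L₀ := L_f ⊗_s L_g (sym. prod.), ord ≤ 2.
h=∫h₀ ⇒ L = L₀·Dx.
L = (8 + 18·x + 216·x^2)·Dx + (2 - 2·x + 36·x^2 + 216·x^3)·Dx^2 + (-1 + x - 5·x^2 + 9·x^3 + 36·x^4)·Dx^3  (order 3).
h: a_k = 0, 0, 9/2, 3, 9/2, 54/5, 453/10, 2439/35, 558/7, 10068/35, …
ICs: h(0) = 0, h′(0) = 0, h′′(0) = 9.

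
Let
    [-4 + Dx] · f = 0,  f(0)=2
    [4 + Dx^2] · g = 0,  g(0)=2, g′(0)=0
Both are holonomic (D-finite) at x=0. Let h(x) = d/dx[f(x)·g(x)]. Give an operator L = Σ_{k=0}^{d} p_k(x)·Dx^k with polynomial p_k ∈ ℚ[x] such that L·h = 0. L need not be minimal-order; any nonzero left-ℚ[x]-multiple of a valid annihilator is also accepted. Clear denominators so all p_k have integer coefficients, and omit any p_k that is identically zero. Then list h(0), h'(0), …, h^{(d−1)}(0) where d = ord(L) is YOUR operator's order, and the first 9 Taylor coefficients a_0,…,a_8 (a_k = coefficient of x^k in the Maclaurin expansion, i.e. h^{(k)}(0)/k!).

f: a_k = 2, 8, 16, 64/3, 64/3, 256/15, 512/45, 2048/315, 1024/315, …
g: a_k = 2, 0, -4, 0, 4/3, 0, -8/45, 0, 4/315, …
Product ⇒ symmetric product L₀, ord ≤ 2.
Derive L from L₀ (diff closure).
L = 20 - 8·Dx + Dx^2  (order 2).
h: a_k = 16, 48, 32, -224/3, -608/3, -1248/5, -8896/45, -33728/315, -11488/315, …
ICs: h(0) = 16, h′(0) = 48.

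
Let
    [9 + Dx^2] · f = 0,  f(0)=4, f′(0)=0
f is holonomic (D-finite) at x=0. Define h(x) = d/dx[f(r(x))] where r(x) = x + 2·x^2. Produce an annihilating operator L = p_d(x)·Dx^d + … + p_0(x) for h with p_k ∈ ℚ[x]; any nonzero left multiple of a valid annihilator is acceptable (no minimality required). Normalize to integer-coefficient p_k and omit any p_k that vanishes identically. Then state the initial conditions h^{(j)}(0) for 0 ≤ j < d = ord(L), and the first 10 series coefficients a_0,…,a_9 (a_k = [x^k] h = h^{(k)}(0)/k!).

L = (57 + 144·x + 864·x^2 + 2304·x^3 + 2304·x^4) + (-12 - 48·x)·Dx + (1 + 8·x + 16·x^2)·Dx^2  (order 2).
h: a_k = 0, -36, -216, -234, 540, 19197/10, 13419/5, -29511/140, -401679/70, -10070649/1120, …
ICs: h(0) = 0, h′(0) = -36.

f: a_k = 4, 0, -18, 0, 27/2, 0, -81/20, 0, 729/1120, 0, …
h₀=f(r): pull back L_f along r ⇒ L₀.
Differentiate: ansatz ord ≤ ord L₀ ⇒ L.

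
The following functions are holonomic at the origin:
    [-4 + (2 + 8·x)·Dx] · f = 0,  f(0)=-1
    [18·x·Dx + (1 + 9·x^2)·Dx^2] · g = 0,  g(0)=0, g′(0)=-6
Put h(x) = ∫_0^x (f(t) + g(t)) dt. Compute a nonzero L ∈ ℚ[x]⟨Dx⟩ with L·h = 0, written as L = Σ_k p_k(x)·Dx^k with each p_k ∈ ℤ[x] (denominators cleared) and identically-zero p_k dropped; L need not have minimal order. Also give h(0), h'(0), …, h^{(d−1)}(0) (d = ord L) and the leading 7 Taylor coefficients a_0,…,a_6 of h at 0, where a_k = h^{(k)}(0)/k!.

L = (-18 - 180·x + 486·x^2 + 972·x^3)·Dx^2 + (-15 - 72·x - 9·x^2 + 1944·x^3 + 3402·x^4)·Dx^3 + (-1 + 5·x + 54·x^2 + 153·x^3 + 567·x^4 + 972·x^5)·Dx^4  (order 4).
h: a_k = 0, -1, -4, 2/3, 7/2, 2, -313/15, …
ICs: h(0) = 0, h′(0) = -1, h′′(0) = -8, h′′′(0) = 4.

f: a_k = -1, -2, 2, -4, 10, -28, 84, …
g: a_k = 0, -6, 0, 18, 0, -486/5, 0, …
Sum ⇒ L₀ = lclm(L_f,L_g) in ℚ(x)⟨Dx⟩.
∫: right-multiply L₀ by Dx.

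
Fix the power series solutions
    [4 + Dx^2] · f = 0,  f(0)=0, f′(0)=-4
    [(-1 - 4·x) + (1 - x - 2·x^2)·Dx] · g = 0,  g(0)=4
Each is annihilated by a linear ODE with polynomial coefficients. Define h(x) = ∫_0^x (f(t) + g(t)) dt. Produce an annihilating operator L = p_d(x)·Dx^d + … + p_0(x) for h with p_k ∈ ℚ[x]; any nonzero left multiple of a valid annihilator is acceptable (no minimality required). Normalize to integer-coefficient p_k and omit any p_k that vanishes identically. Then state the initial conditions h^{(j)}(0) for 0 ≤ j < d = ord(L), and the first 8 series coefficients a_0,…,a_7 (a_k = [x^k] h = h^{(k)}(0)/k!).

L = (-68 - 304·x - 200·x^2 - 320·x^3 - 160·x^4 - 128·x^5)·Dx + (20 - 12·x - 24·x^2 - 8·x^3 - 48·x^4 - 96·x^5 - 64·x^6)·Dx^2 + (-17 - 76·x - 50·x^2 - 80·x^3 - 40·x^4 - 32·x^5)·Dx^3 + (5 - 3·x - 6·x^2 - 2·x^3 - 12·x^4 - 24·x^5 - 16·x^6)·Dx^4  (order 4).
h: a_k = 0, 4, 0, 4, 17/3, 44/5, 626/45, 172/7, …
ICs: h(0) = 0, h′(0) = 4, h′′(0) = 0, h′′′(0) = 24.

f: a_k = 0, -4, 0, 8/3, 0, -8/15, 0, 16/315, …
g: a_k = 4, 4, 12, 20, 44, 84, 172, 340, …
h₀=f+g: left-lcm gives L₀, ord ≤ 3.
h=∫₀ˣh₀: take L = L₀·Dx.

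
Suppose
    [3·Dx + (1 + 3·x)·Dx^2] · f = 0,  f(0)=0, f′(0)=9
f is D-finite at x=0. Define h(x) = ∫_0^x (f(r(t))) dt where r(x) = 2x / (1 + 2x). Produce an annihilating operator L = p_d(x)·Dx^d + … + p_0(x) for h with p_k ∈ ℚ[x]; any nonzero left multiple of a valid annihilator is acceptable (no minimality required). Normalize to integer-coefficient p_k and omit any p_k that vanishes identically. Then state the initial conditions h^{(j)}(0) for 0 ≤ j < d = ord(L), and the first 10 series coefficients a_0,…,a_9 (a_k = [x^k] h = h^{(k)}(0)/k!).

f: a_k = 0, 9, -27/2, 27, -243/4, 729/5, -729/2, 6561/7, -19683/8, 6561, …
Substitute x→r, Dx→(1/r')Dx; clear ⇒ L₀.
∫: right-multiply L₀ by Dx.
L = (10 + 32·x)·Dx^2 + (1 + 10·x + 16·x^2)·Dx^3  (order 3).
h: a_k = 0, 0, 9, -30, 126, -612, 16368/5, -18720, 786384/7, -699040, …
ICs: h(0) = 0, h′(0) = 0, h′′(0) = 18.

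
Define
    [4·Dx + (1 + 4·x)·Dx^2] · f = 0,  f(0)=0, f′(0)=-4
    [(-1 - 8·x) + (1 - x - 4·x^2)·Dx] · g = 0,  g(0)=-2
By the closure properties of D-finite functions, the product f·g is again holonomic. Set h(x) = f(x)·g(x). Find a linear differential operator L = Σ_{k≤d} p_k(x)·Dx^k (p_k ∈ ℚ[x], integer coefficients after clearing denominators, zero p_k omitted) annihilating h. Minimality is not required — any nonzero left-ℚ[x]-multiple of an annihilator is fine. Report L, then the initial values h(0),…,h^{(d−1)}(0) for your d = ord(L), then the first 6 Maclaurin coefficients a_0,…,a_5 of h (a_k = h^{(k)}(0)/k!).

L = (12 + 64·x) + (-2 + 28·x + 80·x^2)·Dx + (-1 - 3·x + 8·x^2 + 16·x^3)·Dx^2  (order 2).
h: a_k = 0, 8, -8, 200/3, -280/3, 8744/15, …
ICs: h(0) = 0, h′(0) = 8.

f: a_k = 0, -4, 8, -64/3, 64, -1024/5, …
g: a_k = -2, -2, -10, -18, -58, -130, …
Sym-product of L_f,L_g gives L₀ (≤ ord 2).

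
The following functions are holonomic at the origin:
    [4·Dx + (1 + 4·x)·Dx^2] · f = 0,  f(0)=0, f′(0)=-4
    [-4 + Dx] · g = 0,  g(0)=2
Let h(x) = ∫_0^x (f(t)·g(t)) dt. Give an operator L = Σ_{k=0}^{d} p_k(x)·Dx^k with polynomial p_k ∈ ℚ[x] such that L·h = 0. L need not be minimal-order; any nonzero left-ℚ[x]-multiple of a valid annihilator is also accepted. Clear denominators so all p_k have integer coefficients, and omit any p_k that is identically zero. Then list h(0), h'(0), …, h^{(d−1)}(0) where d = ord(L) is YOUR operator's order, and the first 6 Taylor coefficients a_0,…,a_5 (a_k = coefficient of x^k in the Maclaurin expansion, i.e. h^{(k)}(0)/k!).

L = 64·x·Dx + (-4 - 32·x)·Dx^2 + (1 + 4·x)·Dx^3  (order 3).
h: a_k = 0, 0, -4, -16/3, -32/3, 0, …
ICs: h(0) = 0, h′(0) = 0, h′′(0) = -8.

f: a_k = 0, -4, 8, -64/3, 64, -1024/5, …
g: a_k = 2, 8, 16, 64/3, 64/3, 256/15, …
Sym-product of L_f,L_g gives L₀ (≤ ord 2).
∫: right-multiply L₀ by Dx.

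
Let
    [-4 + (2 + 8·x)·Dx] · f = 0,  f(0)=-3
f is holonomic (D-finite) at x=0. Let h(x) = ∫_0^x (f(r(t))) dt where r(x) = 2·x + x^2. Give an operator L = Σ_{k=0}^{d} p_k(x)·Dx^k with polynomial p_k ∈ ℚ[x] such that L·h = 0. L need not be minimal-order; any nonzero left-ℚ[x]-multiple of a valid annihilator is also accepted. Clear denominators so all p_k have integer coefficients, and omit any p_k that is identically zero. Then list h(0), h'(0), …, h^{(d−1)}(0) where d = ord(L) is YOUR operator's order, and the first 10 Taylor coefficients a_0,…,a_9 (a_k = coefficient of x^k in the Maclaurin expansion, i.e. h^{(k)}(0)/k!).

f: a_k = -3, -6, 6, -12, 30, -84, 252, -792, 2574, -8580, …
Substitute x→r, Dx→(1/r')Dx; clear ⇒ L₀.
h=∫h₀ ⇒ L = L₀·Dx.
L = (-4 - 4·x)·Dx + (1 + 8·x + 4·x^2)·Dx^2  (order 2).
h: a_k = 0, -3, -6, 6, -18, 342/5, -300, 10116/7, -7434, 40142, …
ICs: h(0) = 0, h′(0) = -3.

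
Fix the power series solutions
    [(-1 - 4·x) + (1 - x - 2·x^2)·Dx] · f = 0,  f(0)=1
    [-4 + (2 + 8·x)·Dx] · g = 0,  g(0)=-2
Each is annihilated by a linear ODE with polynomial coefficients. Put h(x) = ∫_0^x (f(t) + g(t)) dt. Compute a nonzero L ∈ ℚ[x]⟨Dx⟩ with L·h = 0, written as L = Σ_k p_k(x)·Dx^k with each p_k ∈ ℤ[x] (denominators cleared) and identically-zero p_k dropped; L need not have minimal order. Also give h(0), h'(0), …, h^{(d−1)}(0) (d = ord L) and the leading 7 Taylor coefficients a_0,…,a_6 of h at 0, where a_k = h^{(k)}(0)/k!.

L = (-16 - 84·x - 120·x^2 - 160·x^3)·Dx + (10 + 52·x + 204·x^2 + 400·x^3 + 400·x^4)·Dx^2 + (1 - 7·x - 56·x^2 - 8·x^3 + 200·x^4 + 160·x^5)·Dx^3  (order 3).
h: a_k = 0, -1, -3/2, 7/3, -3/4, 31/5, -35/6, …
ICs: h(0) = 0, h′(0) = -1, h′′(0) = -3.

f: a_k = 1, 1, 3, 5, 11, 21, 43, …
g: a_k = -2, -4, 4, -8, 20, -56, 168, …
L₀ := lclm(L_f,L_g); ord L₀ ≤ 1+1.
h=∫h₀ ⇒ L = L₀·Dx.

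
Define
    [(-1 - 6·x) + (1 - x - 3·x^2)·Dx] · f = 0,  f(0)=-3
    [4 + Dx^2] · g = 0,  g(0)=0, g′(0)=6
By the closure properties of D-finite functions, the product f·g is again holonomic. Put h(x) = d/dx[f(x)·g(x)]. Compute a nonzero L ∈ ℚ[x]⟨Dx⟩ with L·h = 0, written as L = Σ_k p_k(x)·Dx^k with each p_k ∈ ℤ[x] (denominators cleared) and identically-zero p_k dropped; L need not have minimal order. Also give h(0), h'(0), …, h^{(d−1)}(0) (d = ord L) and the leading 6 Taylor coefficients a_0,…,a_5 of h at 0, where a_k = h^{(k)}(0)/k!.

f: a_k = -3, -3, -12, -21, -57, -120, …
g: a_k = 0, 6, 0, -4, 0, 4/5, …
Product ⇒ symmetric product L₀, ord ≤ 2.
h=h₀': d/dx-closure on L₀ ⇒ L.
L = (10 - 16·x - 40·x^2 + 48·x^3 + 72·x^4) + (5 + 34·x + 36·x^2 + 72·x^3)·Dx + (-1 - x - x^2 + 12·x^3 + 18·x^4)·Dx^2  (order 2).
h: a_k = -18, -36, -180, -456, -1482, -19152/5, …
ICs: h(0) = -18, h′(0) = -36.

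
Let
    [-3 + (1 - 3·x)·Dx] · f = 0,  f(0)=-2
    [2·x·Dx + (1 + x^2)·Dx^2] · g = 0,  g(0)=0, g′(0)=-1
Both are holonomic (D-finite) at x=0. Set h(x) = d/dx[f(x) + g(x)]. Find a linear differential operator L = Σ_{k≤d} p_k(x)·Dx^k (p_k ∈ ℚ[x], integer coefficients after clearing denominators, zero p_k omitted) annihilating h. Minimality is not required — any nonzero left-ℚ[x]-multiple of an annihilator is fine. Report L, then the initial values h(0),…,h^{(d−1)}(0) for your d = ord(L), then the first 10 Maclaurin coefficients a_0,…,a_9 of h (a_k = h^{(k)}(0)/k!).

L = (-6 + 72·x + 18·x^2) + (28 - 6·x + 60·x^2 + 18·x^3)·Dx + (-3 + 8·x + 8·x^3 + 3·x^4)·Dx^2  (order 2).
h: a_k = -7, -36, -161, -648, -2431, -8748, -30617, -104976, -354295, -1180980, …
ICs: h(0) = -7, h′(0) = -36.

f: a_k = -2, -6, -18, -54, -162, -486, -1458, -4374, -13122, -39366, …
g: a_k = 0, -1, 0, 1/3, 0, -1/5, 0, 1/7, 0, -1/9, …
L₀ := lclm(L_f,L_g); ord L₀ ≤ 1+2.
Differentiate: ansatz ord ≤ ord L₀ ⇒ L.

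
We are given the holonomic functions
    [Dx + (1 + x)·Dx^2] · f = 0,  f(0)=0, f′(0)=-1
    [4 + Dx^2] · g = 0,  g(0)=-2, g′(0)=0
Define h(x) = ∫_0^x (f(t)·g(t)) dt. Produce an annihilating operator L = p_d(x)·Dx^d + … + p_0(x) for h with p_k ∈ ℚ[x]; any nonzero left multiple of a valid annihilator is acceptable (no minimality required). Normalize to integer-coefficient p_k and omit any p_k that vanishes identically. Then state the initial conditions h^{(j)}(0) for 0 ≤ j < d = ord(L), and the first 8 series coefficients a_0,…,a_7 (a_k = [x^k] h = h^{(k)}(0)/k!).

L = (168 + 864·x + 1456·x^2 + 1024·x^3 + 256·x^4)·Dx + (112 + 368·x + 384·x^2 + 128·x^3)·Dx^2 + (102 + 464·x + 744·x^2 + 512·x^3 + 128·x^4)·Dx^3 + (28 + 92·x + 96·x^2 + 32·x^3)·Dx^4 + (15 + 62·x + 95·x^2 + 64·x^3 + 16·x^4)·Dx^5  (order 5).
h: a_k = 0, 0, 1, -1/3, -5/6, 3/10, 1/15, 0, …
ICs: h(0) = 0, h′(0) = 0, h′′(0) = 2, h′′′(0) = -2, h′′′′(0) = -20.

f: a_k = 0, -1, 1/2, -1/3, 1/4, -1/5, 1/6, -1/7, …
g: a_k = -2, 0, 4, 0, -4/3, 0, 8/45, 0, …
L₀ := L_f ⊗_s L_g (sym. prod.), ord ≤ 4.
∫: right-multiply L₀ by Dx.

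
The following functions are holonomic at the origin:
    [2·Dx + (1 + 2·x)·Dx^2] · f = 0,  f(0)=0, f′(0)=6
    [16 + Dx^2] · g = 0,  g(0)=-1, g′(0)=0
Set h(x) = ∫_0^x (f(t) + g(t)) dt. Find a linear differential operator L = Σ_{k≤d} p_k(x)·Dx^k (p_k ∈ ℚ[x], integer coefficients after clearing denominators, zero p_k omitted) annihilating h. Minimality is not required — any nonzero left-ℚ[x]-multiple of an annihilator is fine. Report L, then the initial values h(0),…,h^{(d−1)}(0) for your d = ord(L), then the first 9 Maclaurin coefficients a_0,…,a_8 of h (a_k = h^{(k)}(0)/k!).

L = (160 + 256·x + 256·x^2)·Dx^2 + (48 + 224·x + 384·x^2 + 256·x^3)·Dx^3 + (10 + 16·x + 16·x^2)·Dx^4 + (3 + 14·x + 24·x^2 + 16·x^3)·Dx^5  (order 5).
h: a_k = 0, -1, 3, 2/3, 2, -68/15, 16/5, -1184/315, 48/7, …
ICs: h(0) = 0, h′(0) = -1, h′′(0) = 6, h′′′(0) = 4, h′′′′(0) = 48.

f: a_k = 0, 6, -6, 8, -12, 96/5, -32, 384/7, -96, …
g: a_k = -1, 0, 8, 0, -32/3, 0, 256/45, 0, -512/315, …
Weyl lclm of L_f,L_g ⇒ L₀ (ord ≤ 4).
h=∫₀ˣh₀: take L = L₀·Dx.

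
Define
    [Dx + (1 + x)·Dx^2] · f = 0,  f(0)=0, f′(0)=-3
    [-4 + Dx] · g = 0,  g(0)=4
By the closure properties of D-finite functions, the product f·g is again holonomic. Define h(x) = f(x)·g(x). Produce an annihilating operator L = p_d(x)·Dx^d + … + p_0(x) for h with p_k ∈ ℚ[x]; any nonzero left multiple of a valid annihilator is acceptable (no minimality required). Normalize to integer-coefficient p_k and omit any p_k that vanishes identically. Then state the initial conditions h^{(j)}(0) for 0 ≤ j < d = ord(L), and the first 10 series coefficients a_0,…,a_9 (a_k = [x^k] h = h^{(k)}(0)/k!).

f: a_k = 0, -3, 3/2, -1, 3/4, -3/5, 1/2, -3/7, 3/8, -1/3, …
g: a_k = 4, 16, 32, 128/3, 128/3, 512/15, 1024/45, 4096/315, 2048/315, 8192/2835, …
Sym-product of L_f,L_g gives L₀ (≤ ord 2).
L = (12 + 16·x) + (-7 - 8·x)·Dx + (1 + x)·Dx^2  (order 2).
h: a_k = 0, -12, -42, -76, -93, -432/5, -194/3, -4268/105, -659/30, -3298/315, …
ICs: h(0) = 0, h′(0) = -12.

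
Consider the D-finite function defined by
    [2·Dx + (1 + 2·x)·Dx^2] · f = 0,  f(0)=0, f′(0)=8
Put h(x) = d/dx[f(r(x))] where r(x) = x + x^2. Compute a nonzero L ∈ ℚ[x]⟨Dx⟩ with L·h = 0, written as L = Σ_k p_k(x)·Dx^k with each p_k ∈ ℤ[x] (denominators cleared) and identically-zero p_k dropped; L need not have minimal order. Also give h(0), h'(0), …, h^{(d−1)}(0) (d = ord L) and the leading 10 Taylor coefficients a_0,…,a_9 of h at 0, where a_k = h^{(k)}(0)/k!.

L = (4·x + 4·x^2) + (1 + 4·x + 6·x^2 + 4·x^3)·Dx  (order 1).
h: a_k = 8, 0, -16, 32, -32, 0, 64, -128, 128, 0, …
ICs: h(0) = 8.

f: a_k = 0, 8, -8, 32/3, -16, 128/5, -128/3, 512/7, -128, 2048/9, …
f∘r: x↦r, Dx↦Dx/r' in L_f ⇒ L₀.
Differentiate: ansatz ord ≤ ord L₀ ⇒ L.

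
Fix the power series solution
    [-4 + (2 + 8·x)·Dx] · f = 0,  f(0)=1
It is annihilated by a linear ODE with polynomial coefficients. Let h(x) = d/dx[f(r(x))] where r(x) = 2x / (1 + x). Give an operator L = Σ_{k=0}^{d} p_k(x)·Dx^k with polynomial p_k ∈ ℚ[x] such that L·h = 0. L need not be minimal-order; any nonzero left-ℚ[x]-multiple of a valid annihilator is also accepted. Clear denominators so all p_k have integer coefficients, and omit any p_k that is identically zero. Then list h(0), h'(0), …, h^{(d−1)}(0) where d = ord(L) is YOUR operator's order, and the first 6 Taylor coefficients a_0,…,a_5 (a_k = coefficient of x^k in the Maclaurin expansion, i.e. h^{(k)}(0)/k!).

f: a_k = 1, 2, -2, 4, -10, 28, …
Substitute x→r, Dx→(1/r')Dx; clear ⇒ L₀.
Differentiate: ansatz ord ≤ ord L₀ ⇒ L.
L = (-6 - 18·x) + (-1 - 10·x - 9·x^2)·Dx  (order 1).
h: a_k = 4, -24, 156, -1136, 8820, -70920, …
ICs: h(0) = 4.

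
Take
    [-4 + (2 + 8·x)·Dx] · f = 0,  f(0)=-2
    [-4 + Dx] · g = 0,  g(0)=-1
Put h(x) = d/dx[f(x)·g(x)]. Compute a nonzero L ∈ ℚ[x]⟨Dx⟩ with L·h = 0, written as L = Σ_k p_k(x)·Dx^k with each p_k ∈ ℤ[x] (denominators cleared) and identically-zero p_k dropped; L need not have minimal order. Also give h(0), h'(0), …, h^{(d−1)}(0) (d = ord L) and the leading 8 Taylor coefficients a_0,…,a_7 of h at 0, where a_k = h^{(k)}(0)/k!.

f: a_k = -2, -4, 4, -8, 20, -56, 168, -528, …
g: a_k = -1, -4, -8, -32/3, -32/3, -128/15, -256/45, -1024/315, …
f·g: L₀ = L_f ⊗_s L_g, ord ≤ 1·1.
h₀' ⇒ L via d/dx closure of L₀.
L = (14 + 96·x + 128·x^2) + (-3 - 20·x - 32·x^2)·Dx  (order 1).
h: a_k = 12, 56, 136, 176, 856/3, -1424/15, 17968/15, -1265632/315, …
ICs: h(0) = 12.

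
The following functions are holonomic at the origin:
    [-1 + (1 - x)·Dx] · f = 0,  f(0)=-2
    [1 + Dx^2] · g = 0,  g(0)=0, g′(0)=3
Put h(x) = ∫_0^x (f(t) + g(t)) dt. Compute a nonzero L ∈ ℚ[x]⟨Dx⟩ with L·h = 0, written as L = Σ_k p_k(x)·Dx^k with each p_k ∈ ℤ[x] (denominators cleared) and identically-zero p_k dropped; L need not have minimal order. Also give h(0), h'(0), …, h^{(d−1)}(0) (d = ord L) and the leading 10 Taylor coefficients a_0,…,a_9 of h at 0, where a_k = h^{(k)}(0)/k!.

L = (7 - 2·x + x^2)·Dx + (-3 + 5·x - 3·x^2 + x^3)·Dx^2 + (7 - 2·x + x^2)·Dx^3 + (-3 + 5·x - 3·x^2 + x^3)·Dx^4  (order 4).
h: a_k = 0, -2, 1/2, -2/3, -5/8, -2/5, -79/240, -2/7, -3361/13440, -2/9, …
ICs: h(0) = 0, h′(0) = -2, h′′(0) = 1, h′′′(0) = -4.

f: a_k = -2, -2, -2, -2, -2, -2, -2, -2, -2, -2, …
g: a_k = 0, 3, 0, -1/2, 0, 1/40, 0, -1/1680, 0, 1/120960, …
Weyl lclm of L_f,L_g ⇒ L₀ (ord ≤ 3).
Integrate: L := L₀·Dx.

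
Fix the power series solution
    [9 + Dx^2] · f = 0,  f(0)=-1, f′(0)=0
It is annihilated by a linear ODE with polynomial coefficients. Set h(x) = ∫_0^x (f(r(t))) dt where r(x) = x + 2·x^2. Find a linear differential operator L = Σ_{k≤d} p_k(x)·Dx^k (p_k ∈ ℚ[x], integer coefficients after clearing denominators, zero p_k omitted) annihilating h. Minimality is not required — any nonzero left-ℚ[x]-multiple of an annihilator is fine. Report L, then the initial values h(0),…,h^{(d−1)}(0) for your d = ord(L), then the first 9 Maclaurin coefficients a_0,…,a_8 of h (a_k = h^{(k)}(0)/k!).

f: a_k = -1, 0, 9/2, 0, -27/8, 0, 81/80, 0, -729/4480, …
f∘r: x↦r, Dx↦Dx/r' in L_f ⇒ L₀.
h=∫₀ˣh₀: take L = L₀·Dx.
L = (9 + 108·x + 432·x^2 + 576·x^3)·Dx - 4·Dx^2 + (1 + 4·x)·Dx^3  (order 3).
h: a_k = 0, -1, 0, 3/2, 9/2, 117/40, -9/2, -6399/560, -1917/160, …
ICs: h(0) = 0, h′(0) = -1, h′′(0) = 0.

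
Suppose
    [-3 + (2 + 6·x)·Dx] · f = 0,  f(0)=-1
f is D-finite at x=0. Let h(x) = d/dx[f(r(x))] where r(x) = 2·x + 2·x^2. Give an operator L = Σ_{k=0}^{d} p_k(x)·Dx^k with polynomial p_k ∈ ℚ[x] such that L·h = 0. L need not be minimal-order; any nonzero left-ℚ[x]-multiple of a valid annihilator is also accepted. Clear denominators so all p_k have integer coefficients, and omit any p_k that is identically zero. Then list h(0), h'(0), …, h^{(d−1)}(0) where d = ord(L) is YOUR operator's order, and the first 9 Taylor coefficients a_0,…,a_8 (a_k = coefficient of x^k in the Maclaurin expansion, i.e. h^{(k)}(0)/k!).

L = -1 + (-1 - 8·x - 18·x^2 - 12·x^3)·Dx  (order 1).
h: a_k = -3, 3, -27/2, 117/2, -2025/8, 8829/8, -77679/16, 344493/16, -12306249/128, …
ICs: h(0) = -3.

f: a_k = -1, -3/2, 9/8, -27/16, 405/128, -1701/256, 15309/1024, -72171/2048, 2814669/32768, …
Change of var in L_f (x↦r) gives L₀.
h₀' ⇒ L via d/dx closure of L₀.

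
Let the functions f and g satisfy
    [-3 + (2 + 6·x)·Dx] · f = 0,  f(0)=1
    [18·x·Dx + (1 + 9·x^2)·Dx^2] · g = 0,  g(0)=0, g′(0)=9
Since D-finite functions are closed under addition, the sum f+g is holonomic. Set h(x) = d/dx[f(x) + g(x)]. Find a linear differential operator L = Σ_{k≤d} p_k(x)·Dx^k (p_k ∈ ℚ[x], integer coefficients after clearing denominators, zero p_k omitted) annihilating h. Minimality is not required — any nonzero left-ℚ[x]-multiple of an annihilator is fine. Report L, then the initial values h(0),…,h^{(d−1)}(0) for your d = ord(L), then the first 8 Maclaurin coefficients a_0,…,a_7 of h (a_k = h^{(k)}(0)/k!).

f: a_k = 1, 3/2, -9/8, 27/16, -405/128, 1701/256, -15309/1024, 72171/2048, …
g: a_k = 0, 9, 0, -27, 0, 729/5, 0, -6561/7, …
f+g: L₀ = lclm(L_f,L_g), ord ≤ 1+2.
Derive L from L₀ (diff closure).
L = (-36 - 270·x + 972·x^2 + 1458·x^3) + (-33 - 144·x + 270·x^2 + 3888·x^3 + 5103·x^4)·Dx + (-2 + 18·x + 108·x^2 + 324·x^3 + 1134·x^4 + 1458·x^5)·Dx^2  (order 2).
h: a_k = 21/2, -9/4, -1215/16, -405/32, 195129/256, -45927/512, -12931731/2048, -2814669/4096, …
ICs: h(0) = 21/2, h′(0) = -9/4.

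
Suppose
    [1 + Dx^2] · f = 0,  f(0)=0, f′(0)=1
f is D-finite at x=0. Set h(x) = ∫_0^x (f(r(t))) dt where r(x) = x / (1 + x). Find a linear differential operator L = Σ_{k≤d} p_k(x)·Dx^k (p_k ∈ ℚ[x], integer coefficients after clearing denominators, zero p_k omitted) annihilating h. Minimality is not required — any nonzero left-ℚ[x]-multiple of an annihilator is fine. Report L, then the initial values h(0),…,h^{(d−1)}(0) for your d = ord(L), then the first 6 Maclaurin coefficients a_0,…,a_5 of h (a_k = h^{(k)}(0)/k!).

f: a_k = 0, 1, 0, -1/6, 0, 1/120, …
h₀=f(r): pull back L_f along r ⇒ L₀.
h=∫₀ˣh₀: take L = L₀·Dx.
L = Dx + (2 + 6·x + 6·x^2 + 2·x^3)·Dx^2 + (1 + 4·x + 6·x^2 + 4·x^3 + x^4)·Dx^3  (order 3).
h: a_k = 0, 0, 1/2, -1/3, 5/24, -1/10, …
ICs: h(0) = 0, h′(0) = 0, h′′(0) = 1.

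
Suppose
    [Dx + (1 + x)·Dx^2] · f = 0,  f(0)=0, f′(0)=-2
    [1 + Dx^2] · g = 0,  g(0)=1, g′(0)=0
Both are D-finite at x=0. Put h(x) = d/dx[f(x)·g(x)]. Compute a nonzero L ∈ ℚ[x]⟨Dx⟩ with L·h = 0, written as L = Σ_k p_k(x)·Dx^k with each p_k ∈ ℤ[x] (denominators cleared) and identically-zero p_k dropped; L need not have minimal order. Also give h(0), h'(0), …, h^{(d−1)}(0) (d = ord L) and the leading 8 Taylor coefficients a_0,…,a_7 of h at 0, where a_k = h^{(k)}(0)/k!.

L = (-25 - 44·x - 42·x^2 + 12·x^3 + 43·x^4 + 24·x^5 + 4·x^6) + (-24 - 32·x + 20·x^2 + 60·x^3 + 40·x^4 + 8·x^5)·Dx + (-28 - 44·x - 14·x^2 + 72·x^3 + 98·x^4 + 48·x^5 + 8·x^6)·Dx^2 + (-24 - 32·x + 20·x^2 + 60·x^3 + 40·x^4 + 8·x^5)·Dx^3 + (-3 + 28·x^2 + 60·x^3 + 55·x^4 + 24·x^5 + 4·x^6)·Dx^4  (order 4).
h: a_k = -2, 2, 1, 0, -3/4, 3/4, -31/40, 37/45, …
ICs: h(0) = -2, h′(0) = 2, h′′(0) = 2, h′′′(0) = 0.

f: a_k = 0, -2, 1, -2/3, 1/2, -2/5, 1/3, -2/7, …
g: a_k = 1, 0, -1/2, 0, 1/24, 0, -1/720, 0, …
Sym-product of L_f,L_g gives L₀ (≤ ord 4).
Derive L from L₀ (diff closure).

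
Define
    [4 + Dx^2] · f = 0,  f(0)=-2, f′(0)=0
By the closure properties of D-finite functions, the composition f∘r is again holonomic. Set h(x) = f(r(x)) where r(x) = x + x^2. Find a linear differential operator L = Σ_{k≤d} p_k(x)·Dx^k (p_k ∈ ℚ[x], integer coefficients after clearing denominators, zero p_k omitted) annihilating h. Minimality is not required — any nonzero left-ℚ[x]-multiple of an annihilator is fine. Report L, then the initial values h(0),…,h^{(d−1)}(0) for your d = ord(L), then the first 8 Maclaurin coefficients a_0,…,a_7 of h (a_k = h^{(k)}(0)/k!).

f: a_k = -2, 0, 4, 0, -4/3, 0, 8/45, 0, …
L₀ from L_f via x↦r, Dx↦r'^{-1}Dx.
L = (4 + 24·x + 48·x^2 + 32·x^3) - 2·Dx + (1 + 2·x)·Dx^2  (order 2).
h: a_k = -2, 0, 4, 8, 8/3, -16/3, -352/45, -64/15, …
ICs: h(0) = -2, h′(0) = 0.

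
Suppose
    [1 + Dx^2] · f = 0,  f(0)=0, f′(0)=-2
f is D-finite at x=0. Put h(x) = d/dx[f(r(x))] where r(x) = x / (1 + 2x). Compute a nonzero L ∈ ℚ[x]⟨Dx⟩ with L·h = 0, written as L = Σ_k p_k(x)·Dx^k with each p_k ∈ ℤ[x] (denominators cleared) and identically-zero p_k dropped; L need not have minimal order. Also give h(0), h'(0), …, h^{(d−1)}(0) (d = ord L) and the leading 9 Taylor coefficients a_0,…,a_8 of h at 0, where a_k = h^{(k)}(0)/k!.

f: a_k = 0, -2, 0, 1/3, 0, -1/60, 0, 1/2520, 0, …
h₀=f(r): pull back L_f along r ⇒ L₀.
Differentiate: ansatz ord ≤ ord L₀ ⇒ L.
L = (25 + 96·x + 96·x^2) + (12 + 72·x + 144·x^2 + 96·x^3)·Dx + (1 + 8·x + 24·x^2 + 32·x^3 + 16·x^4)·Dx^2  (order 2).
h: a_k = -2, 8, -23, 56, -1441/12, 225, -123479/360, 13198/45, 12104063/20160, …
ICs: h(0) = -2, h′(0) = 8.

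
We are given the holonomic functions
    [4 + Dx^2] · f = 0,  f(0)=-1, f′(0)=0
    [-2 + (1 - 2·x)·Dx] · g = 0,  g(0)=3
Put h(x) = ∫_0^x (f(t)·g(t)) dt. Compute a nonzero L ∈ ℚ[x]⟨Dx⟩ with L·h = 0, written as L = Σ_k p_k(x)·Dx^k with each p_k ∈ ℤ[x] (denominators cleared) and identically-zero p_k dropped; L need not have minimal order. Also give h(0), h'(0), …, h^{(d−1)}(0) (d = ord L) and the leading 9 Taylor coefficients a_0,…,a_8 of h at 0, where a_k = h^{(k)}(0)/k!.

f: a_k = -1, 0, 2, 0, -2/3, 0, 4/45, 0, -2/315, …
g: a_k = 3, 6, 12, 24, 48, 96, 192, 384, 768, …
Product ⇒ symmetric product L₀, ord ≤ 2.
Integrate: L := L₀·Dx.
L = (-4 + 8·x)·Dx + 4·Dx^2 + (-1 + 2·x)·Dx^3  (order 3).
h: a_k = 0, -3, -3, -2, -3, -26/5, -26/3, -1556/105, -389/15, …
ICs: h(0) = 0, h′(0) = -3, h′′(0) = -6.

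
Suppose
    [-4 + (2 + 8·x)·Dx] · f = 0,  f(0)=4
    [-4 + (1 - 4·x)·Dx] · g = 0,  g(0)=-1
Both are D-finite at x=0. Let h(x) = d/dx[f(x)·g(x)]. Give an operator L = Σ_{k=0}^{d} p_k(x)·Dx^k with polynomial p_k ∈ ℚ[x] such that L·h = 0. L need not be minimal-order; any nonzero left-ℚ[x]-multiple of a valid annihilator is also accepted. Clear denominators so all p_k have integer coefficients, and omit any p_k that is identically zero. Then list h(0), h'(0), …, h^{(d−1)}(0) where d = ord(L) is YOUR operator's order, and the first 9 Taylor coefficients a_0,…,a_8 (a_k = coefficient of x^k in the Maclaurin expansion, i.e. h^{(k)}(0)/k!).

L = (22 + 144·x + 96·x^2) + (-3 - 4·x + 48·x^2 + 64·x^3)·Dx  (order 1).
h: a_k = -24, -176, -1104, -5728, -29200, -138144, -652064, -2953408, -13393296, …
ICs: h(0) = -24.

f: a_k = 4, 8, -8, 16, -40, 112, -336, 1056, -3432, …
g: a_k = -1, -4, -16, -64, -256, -1024, -4096, -16384, -65536, …
Product ⇒ symmetric product L₀, ord ≤ 1.
h=h₀': d/dx-closure on L₀ ⇒ L.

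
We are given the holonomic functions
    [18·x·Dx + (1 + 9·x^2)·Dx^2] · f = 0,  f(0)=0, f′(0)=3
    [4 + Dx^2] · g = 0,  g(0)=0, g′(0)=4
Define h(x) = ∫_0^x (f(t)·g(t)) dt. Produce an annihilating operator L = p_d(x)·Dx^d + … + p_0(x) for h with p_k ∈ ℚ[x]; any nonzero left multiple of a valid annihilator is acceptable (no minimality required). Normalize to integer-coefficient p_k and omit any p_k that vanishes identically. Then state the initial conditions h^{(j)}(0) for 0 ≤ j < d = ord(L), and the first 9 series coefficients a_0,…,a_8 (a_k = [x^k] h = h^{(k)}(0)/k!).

f: a_k = 0, 3, 0, -9, 0, 243/5, 0, -2187/7, 0, …
g: a_k = 0, 4, 0, -8/3, 0, 8/15, 0, -16/315, 0, …
L₀ := L_f ⊗_s L_g (sym. prod.), ord ≤ 4.
h=∫h₀ ⇒ L = L₀·Dx.
L = (2080 + 50256·x^2 + 89424·x^4 + 186624·x^6 + 419904·x^8)·Dx + (3168·x + 38880·x^3 + 139968·x^5 + 419904·x^7)·Dx^2 + (572 + 13788·x^2 + 33048·x^4 + 93312·x^6 + 209952·x^8)·Dx^3 + (792·x + 9720·x^3 + 34992·x^5 + 104976·x^7)·Dx^4 + (13 + 306·x^2 + 2673·x^4 + 11664·x^6 + 26244·x^8)·Dx^5  (order 5).
h: a_k = 0, 0, 0, 4, 0, -44/5, 0, 220/7, 0, …
ICs: h(0) = 0, h′(0) = 0, h′′(0) = 0, h′′′(0) = 24, h′′′′(0) = 0.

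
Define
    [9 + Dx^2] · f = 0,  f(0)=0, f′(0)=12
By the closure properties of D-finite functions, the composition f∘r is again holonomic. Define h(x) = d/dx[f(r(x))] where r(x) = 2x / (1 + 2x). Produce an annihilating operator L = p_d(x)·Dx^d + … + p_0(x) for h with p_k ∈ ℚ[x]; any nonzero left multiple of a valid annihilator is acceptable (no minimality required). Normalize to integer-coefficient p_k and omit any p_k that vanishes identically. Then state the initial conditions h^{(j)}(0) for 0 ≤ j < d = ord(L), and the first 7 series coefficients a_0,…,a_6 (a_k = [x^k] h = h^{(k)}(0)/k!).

L = (60 + 96·x + 96·x^2) + (12 + 72·x + 144·x^2 + 96·x^3)·Dx + (1 + 8·x + 24·x^2 + 32·x^3 + 16·x^4)·Dx^2  (order 2).
h: a_k = 24, -96, -144, 2688, -14064, 48960, -619296/5, …
ICs: h(0) = 24, h′(0) = -96.

f: a_k = 0, 12, 0, -18, 0, 81/10, 0, …
L₀ from L_f via x↦r, Dx↦r'^{-1}Dx.
Differentiate: ansatz ord ≤ ord L₀ ⇒ L.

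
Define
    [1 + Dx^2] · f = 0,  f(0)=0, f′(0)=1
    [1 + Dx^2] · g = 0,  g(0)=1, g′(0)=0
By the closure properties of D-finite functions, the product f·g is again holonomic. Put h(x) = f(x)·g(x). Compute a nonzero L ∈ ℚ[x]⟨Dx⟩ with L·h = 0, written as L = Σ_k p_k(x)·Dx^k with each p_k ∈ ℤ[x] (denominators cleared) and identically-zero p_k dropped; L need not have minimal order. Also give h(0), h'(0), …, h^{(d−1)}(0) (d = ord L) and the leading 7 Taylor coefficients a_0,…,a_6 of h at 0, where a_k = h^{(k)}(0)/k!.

f: a_k = 0, 1, 0, -1/6, 0, 1/120, 0, …
g: a_k = 1, 0, -1/2, 0, 1/24, 0, -1/720, …
Product ⇒ symmetric product L₀, ord ≤ 4.
L = 4·Dx + Dx^3  (order 3).
h: a_k = 0, 1, 0, -2/3, 0, 2/15, 0, …
ICs: h(0) = 0, h′(0) = 1, h′′(0) = 0.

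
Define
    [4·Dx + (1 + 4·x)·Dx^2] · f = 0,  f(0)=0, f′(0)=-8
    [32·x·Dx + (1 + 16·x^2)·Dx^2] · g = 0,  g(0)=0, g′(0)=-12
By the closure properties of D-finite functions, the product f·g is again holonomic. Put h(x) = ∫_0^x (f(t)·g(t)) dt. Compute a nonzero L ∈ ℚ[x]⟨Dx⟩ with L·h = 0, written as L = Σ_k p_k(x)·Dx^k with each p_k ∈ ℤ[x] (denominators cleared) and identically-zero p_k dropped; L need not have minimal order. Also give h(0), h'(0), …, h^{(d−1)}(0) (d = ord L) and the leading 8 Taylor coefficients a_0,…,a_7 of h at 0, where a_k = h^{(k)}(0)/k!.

f: a_k = 0, -8, 16, -128/3, 128, -2048/5, 4096/3, -32768/7, …
g: a_k = 0, -12, 0, 64, 0, -3072/5, 0, 49152/7, …
h₀=f·g: eliminate ⇒ L₀, order ≤ 2·2.
h=∫₀ˣh₀: take L = L₀·Dx.
L = (1536 + 11264·x + 81920·x^2 + 638976·x^3 + 1966080·x^4 + 3407872·x^5 + 4194304·x^7)·Dx^2 + (288 + 7936·x + 78848·x^2 + 495616·x^3 + 2228224·x^4 + 6094848·x^5 + 9175040·x^6 + 3145728·x^7 + 14680064·x^8)·Dx^3 + (48 + 1024·x + 12288·x^2 + 79872·x^3 + 368640·x^4 + 1277952·x^5 + 3145728·x^6 + 4718592·x^7 + 3145728·x^8 + 8388608·x^9)·Dx^4 + (5 + 72·x + 592·x^2 + 3584·x^3 + 16896·x^4 + 61440·x^5 + 172032·x^6 + 393216·x^7 + 589824·x^8 + 524288·x^9 + 1048576·x^10)·Dx^5  (order 5).
h: a_k = 0, 0, 0, 32, -48, 0, -256/3, 106496/105, …
ICs: h(0) = 0, h′(0) = 0, h′′(0) = 0, h′′′(0) = 192, h′′′′(0) = -1152.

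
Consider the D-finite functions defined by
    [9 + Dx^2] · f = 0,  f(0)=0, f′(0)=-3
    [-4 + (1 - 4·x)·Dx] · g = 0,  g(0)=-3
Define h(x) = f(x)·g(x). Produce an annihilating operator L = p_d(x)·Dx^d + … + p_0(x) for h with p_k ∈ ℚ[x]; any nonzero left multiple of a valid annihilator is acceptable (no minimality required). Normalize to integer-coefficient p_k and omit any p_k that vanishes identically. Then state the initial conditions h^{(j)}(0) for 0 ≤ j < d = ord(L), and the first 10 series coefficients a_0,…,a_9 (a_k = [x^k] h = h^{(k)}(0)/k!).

f: a_k = 0, -3, 0, 9/2, 0, -81/40, 0, 243/560, 0, -243/4480, …
g: a_k = -3, -12, -48, -192, -768, -3072, -12288, -49152, -196608, -786432, …
h₀=f·g: eliminate ⇒ L₀, order ≤ 2·1.
L = (-9 + 36·x) + 8·Dx + (-1 + 4·x)·Dx^2  (order 2).
h: a_k = 0, 9, 36, 261/2, 522, 83763/40, 83763/10, 18762183/560, 18762183/140, 2401560153/4480, …
ICs: h(0) = 0, h′(0) = 9.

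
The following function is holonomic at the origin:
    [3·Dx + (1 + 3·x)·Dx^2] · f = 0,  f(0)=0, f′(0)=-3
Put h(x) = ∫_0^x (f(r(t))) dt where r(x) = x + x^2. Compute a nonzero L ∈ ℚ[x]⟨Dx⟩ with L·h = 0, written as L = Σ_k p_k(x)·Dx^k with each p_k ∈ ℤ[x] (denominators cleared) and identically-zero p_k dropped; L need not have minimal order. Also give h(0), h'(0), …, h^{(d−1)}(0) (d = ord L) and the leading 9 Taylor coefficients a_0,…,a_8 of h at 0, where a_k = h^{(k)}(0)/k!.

L = (1 + 6·x + 6·x^2)·Dx^2 + (1 + 5·x + 9·x^2 + 6·x^3)·Dx^3  (order 3).
h: a_k = 0, 0, -3/2, 1/2, 0, -9/20, 9/10, -9/7, 81/56, …
ICs: h(0) = 0, h′(0) = 0, h′′(0) = -3.

f: a_k = 0, -3, 9/2, -9, 81/4, -243/5, 243/2, -2187/7, 6561/8, …
Substitute x→r, Dx→(1/r')Dx; clear ⇒ L₀.
∫: right-multiply L₀ by Dx.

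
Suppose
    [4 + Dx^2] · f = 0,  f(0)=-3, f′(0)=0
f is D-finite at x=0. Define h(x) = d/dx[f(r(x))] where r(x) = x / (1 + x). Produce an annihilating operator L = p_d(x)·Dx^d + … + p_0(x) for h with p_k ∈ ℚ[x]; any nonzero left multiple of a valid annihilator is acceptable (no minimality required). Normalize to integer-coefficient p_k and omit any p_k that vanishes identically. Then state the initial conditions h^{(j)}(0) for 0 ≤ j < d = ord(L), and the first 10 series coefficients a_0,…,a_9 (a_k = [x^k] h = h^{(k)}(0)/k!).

f: a_k = -3, 0, 6, 0, -2, 0, 4/15, 0, -2/105, 0, …
h₀=f(r): pull back L_f along r ⇒ L₀.
h=h₀': d/dx-closure on L₀ ⇒ L.
L = (10 + 12·x + 6·x^2) + (6 + 18·x + 18·x^2 + 6·x^3)·Dx + (1 + 4·x + 6·x^2 + 4·x^3 + x^4)·Dx^2  (order 2).
h: a_k = 0, 12, -36, 64, -80, 308/5, 84/5, -18832/105, 15504/35, -766252/945, …
ICs: h(0) = 0, h′(0) = 12.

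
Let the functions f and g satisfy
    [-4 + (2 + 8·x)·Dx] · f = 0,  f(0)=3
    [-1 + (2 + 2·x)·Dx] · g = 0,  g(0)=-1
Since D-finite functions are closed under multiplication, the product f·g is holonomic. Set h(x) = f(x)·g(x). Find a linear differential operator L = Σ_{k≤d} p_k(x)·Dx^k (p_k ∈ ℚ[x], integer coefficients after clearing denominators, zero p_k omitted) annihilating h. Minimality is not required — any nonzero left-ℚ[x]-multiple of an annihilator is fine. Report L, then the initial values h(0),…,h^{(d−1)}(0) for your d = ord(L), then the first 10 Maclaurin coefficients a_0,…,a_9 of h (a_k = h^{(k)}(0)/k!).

f: a_k = 3, 6, -6, 12, -30, 84, -252, 792, -2574, 8580, …
g: a_k = -1, -1/2, 1/8, -1/16, 5/128, -7/256, 21/1024, -33/2048, 429/32768, -715/65536, …
Product ⇒ symmetric product L₀, ord ≤ 1.
L = (-5 - 8·x) + (2 + 10·x + 8·x^2)·Dx  (order 1).
h: a_k = -3, -15/2, 27/8, -135/16, 2943/128, -17145/256, 210087/1024, -1337175/2048, 70109415/32768, -470139525/65536, …
ICs: h(0) = -3.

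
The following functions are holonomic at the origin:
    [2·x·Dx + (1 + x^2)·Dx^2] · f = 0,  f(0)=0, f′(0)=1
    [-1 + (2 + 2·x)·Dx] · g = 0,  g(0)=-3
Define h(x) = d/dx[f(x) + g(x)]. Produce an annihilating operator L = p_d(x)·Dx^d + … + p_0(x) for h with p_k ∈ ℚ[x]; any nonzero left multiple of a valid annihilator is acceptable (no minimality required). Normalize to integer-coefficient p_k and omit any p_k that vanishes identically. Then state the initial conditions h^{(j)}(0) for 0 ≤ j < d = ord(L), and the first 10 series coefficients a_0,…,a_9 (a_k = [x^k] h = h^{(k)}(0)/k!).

f: a_k = 0, 1, 0, -1/3, 0, 1/5, 0, -1/7, 0, 1/9, …
g: a_k = -3, -3/2, 3/8, -3/16, 15/128, -21/256, 63/1024, -99/2048, 1287/32768, -2145/65536, …
L₀ := lclm(L_f,L_g); ord L₀ ≤ 2+1.
Differentiate: ansatz ord ≤ ord L₀ ⇒ L.
L = (-4 - 10·x + 12·x^2 + 6·x^3) + (-11 - 16·x + 10·x^2 + 48·x^3 + 21·x^4)·Dx + (-2 + 6·x + 12·x^2 + 12·x^3 + 14·x^4 + 6·x^5)·Dx^2  (order 2).
h: a_k = -1/2, 3/4, -25/16, 15/32, 151/256, 189/512, -2741/2048, 1287/4096, 46231/65536, 36465/131072, …
ICs: h(0) = -1/2, h′(0) = 3/4.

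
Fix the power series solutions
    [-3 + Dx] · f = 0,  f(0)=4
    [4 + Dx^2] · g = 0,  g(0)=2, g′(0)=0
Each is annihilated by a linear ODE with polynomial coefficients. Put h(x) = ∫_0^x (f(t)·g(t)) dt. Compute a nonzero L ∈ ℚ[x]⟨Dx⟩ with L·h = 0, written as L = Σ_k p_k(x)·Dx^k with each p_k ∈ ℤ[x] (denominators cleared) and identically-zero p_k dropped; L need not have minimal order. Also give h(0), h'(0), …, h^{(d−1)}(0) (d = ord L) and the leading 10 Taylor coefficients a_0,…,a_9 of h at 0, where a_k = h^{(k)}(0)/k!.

L = 13·Dx - 6·Dx^2 + Dx^3  (order 3).
h: a_k = 0, 8, 12, 20/3, -3, -119/15, -199/30, -407/126, -1483/1680, -239/45360, …
ICs: h(0) = 0, h′(0) = 8, h′′(0) = 24.

f: a_k = 4, 12, 18, 18, 27/2, 81/10, 81/20, 243/140, 729/1120, 243/1120, …
g: a_k = 2, 0, -4, 0, 4/3, 0, -8/45, 0, 4/315, 0, …
Product ⇒ symmetric product L₀, ord ≤ 2.
Integrate: L := L₀·Dx.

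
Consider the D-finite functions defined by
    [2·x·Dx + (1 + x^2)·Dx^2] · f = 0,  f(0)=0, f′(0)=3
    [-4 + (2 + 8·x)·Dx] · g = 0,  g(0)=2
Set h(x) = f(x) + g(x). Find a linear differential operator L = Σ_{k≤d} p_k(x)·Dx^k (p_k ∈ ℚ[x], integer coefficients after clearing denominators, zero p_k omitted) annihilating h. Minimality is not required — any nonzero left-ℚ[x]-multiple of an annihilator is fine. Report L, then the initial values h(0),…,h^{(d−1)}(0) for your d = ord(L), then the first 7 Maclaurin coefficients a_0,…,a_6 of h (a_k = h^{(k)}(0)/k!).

f: a_k = 0, 3, 0, -1, 0, 3/5, 0, …
g: a_k = 2, 4, -4, 8, -20, 56, -168, …
h₀=f+g: left-lcm gives L₀, ord ≤ 3.
L = (-4 - 40·x + 12·x^2 + 24·x^3)·Dx + (-14 - 16·x - 50·x^2 + 48·x^3 + 84·x^4)·Dx^2 + (-2 - 6·x + 12·x^2 + 18·x^3 + 14·x^4 + 24·x^5)·Dx^3  (order 3).
h: a_k = 2, 7, -4, 7, -20, 283/5, -168, …
ICs: h(0) = 2, h′(0) = 7, h′′(0) = -8.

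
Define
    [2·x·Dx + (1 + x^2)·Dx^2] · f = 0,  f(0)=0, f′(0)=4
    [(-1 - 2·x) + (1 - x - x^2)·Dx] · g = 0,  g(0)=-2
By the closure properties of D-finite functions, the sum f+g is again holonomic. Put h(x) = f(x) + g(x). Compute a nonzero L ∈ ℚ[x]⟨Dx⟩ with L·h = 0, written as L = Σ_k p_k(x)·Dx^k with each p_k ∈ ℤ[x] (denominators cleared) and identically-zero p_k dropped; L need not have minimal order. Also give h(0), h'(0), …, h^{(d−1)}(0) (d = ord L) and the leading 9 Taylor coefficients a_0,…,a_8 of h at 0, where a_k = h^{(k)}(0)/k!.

L = (4 - 16·x - 64·x^2 - 72·x^3 - 66·x^4 - 6·x^6)·Dx + (-10 - 24·x - 28·x^2 - 60·x^3 - 65·x^4 - 50·x^5 - 3·x^6 - 6·x^7)·Dx^2 + (2 + 2·x + 2·x^2 - 8·x^3 - 5·x^4 - 11·x^5 - 6·x^6 - x^7 - x^8)·Dx^3  (order 3).
h: a_k = -2, 2, -4, -22/3, -10, -76/5, -26, -298/7, -68, …
ICs: h(0) = -2, h′(0) = 2, h′′(0) = -8.

f: a_k = 0, 4, 0, -4/3, 0, 4/5, 0, -4/7, 0, …
g: a_k = -2, -2, -4, -6, -10, -16, -26, -42, -68, …
Weyl lclm of L_f,L_g ⇒ L₀ (ord ≤ 3).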